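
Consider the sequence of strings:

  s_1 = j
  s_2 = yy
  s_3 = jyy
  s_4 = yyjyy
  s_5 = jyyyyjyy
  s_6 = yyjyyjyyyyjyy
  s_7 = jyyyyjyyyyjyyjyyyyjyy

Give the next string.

From term 3 onward, concatenate the second-to-last term with the last: j·yy = jyy, yy·jyy = yyjyy, …
Continuing: yyjyyjyyyyjyy · jyyyyjyyyyjyyjyyyyjyy gives term 8.

yyjyyjyyyyjyyjyyyyjyyyyjyyjyyyyjyy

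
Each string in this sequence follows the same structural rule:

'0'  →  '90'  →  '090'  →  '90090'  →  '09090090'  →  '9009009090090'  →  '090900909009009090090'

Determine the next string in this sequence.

From term 3 onward, concatenate the second-to-last term with the last: 0·90 = 090, 90·090 = 90090, …
The next term joins 9009009090090 and 090900909009009090090.

9009009090090090900909009009090090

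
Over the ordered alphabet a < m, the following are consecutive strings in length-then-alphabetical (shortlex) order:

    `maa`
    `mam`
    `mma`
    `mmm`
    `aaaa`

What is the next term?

The successor of aaaa increments the rightmost position that isn't already m and resets every position after it to a.

aaam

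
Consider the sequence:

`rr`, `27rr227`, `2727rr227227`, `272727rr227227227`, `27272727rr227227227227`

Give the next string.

Every step adds 27 to the front and 227 to the end of the previous string.
One more step from 27272727rr227227227227 gives the answer.

2727272727rr227227227227227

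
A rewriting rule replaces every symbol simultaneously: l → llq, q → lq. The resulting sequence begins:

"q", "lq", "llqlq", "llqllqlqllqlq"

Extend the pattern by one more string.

llqllqlqllqllqlqllqlqllqllqlqllqlq

Replace each of the 13 characters of llqllqlqllqlq in place — llq llq lq llq llq lq llq lq llq llq lq llq lq — and concatenate.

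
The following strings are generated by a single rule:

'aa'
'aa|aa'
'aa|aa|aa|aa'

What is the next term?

s(k+1) = s(k)·|·s(k) — each term doubles the last with '|' between the halves.
So the next term is two copies of aa|aa|aa|aa with '|' between the halves.

aa|aa|aa|aa|aa|aa|aa|aa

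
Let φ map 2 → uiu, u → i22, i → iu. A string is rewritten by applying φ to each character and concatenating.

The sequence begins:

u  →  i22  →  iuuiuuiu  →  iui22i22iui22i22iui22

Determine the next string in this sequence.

Applying the rule to each of the 21 symbols of iui22i22iui22i22iui22 gives the pieces iu i22 iu uiu uiu iu uiu uiu iu i22 iu uiu uiu iu uiu uiu iu i22 iu uiu uiu, which concatenate to the answer.

iui22iuuiuuiuiuuiuuiuiui22iuuiuuiuiuuiuuiuiui22iuuiuuiu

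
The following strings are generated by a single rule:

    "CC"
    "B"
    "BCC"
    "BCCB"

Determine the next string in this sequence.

BCCBBCC

Each term (from the third on) is the previous term followed by the one before it: term 3 = B·CC = BCC.
The next term joins BCCB and BCC.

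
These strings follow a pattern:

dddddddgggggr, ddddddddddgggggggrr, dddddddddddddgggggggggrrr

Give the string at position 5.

Reading off run lengths: d runs 7, 10, 13; g runs 5, 7, 9; r runs 1, 2, 3 — each is linear in n, where the shown terms are n = 3, 4, 5.
Setting n = 7 gives 19, 13, 5 characters in each block.

dddddddddddddddddddgggggggggggggrrrrr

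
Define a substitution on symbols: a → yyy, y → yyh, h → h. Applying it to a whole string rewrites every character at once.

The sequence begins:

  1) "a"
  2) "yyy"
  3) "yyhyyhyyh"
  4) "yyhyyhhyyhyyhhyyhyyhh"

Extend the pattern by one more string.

Rewriting the 21 symbols of yyhyyhhyyhyyhhyyhyyhh one by one yields yyh yyh h yyh yyh h h yyh yyh h yyh yyh h h yyh yyh h yyh yyh h h; concatenated:

yyhyyhhyyhyyhhhyyhyyhhyyhyyhhhyyhyyhhyyhyyhhh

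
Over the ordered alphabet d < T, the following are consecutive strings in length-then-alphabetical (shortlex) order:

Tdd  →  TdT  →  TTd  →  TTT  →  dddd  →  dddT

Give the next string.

Treat dddT as a base-2 numeral over the given alphabet and add one, carrying through any trailing T's.

ddTd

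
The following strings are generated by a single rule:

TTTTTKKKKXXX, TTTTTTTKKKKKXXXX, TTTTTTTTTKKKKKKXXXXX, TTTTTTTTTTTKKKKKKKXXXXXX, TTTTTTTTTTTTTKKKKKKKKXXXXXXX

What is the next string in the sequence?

TTTTTTTTTTTTTTTKKKKKKKKKXXXXXXXX

Term n consists of 2n-1 T's, followed by n+1 K's, followed by n X's, where the shown terms are n = 3, 4, 5, 6, 7.
Setting n = 8 gives 15, 9, 8 characters in each block.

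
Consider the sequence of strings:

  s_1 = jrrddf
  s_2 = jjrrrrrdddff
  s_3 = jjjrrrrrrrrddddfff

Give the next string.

jjjjrrrrrrrrrrrdddddffff

The n-th term is n j's then 3n-1 r's then n+1 d's then n f's (n = 1, 2, …).
For the next term, n = 4, so the run lengths are 4, 11, 5, 4.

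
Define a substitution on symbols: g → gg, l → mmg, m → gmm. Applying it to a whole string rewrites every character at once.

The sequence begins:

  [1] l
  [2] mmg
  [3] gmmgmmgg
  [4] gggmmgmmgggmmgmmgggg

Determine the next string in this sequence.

Replace each of the 20 characters of gggmmgmmgggmmgmmgggg in place — gg gg gg gmm gmm gg gmm gmm gg gg gg gmm gmm gg gmm gmm gg gg gg gg — and concatenate.

gggggggmmgmmgggmmgmmgggggggmmgmmgggmmgmmgggggggg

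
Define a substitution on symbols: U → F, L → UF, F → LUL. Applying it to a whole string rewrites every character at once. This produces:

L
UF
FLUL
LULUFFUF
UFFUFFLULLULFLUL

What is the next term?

Applying the rule to each of the 16 symbols of UFFUFFLULLULFLUL gives the pieces F LUL LUL F LUL LUL UF F UF UF F UF LUL UF F UF, which concatenate to the answer.

FLULLULFLULLULUFFUFUFFUFLULUFFUF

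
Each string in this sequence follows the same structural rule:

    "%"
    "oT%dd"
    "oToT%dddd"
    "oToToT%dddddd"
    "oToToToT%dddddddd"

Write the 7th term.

oToToToToToT%dddddddddddd

s(k+1) = oT·s(k)·dd, so each term gains oT as a prefix and dd as a suffix.
From oToToToT%dddddddd, 2 further steps: oToToToT%dddddddd → oToToToToT%dddddddddd → (answer).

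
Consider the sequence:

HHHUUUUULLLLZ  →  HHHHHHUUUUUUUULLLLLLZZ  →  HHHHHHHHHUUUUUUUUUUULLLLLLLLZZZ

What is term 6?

HHHHHHHHHHHHHHHHHHUUUUUUUUUUUUUUUUUUUULLLLLLLLLLLLLLZZZZZZ

Each string has the form H^{3n} U^{3n+2} L^{2n+2} Z^{n} (n = 1, 2, …).
Setting n = 6 gives 18, 20, 14, 6 characters in each block.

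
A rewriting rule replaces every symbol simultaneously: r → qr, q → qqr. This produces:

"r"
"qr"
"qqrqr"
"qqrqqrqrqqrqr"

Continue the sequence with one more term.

qqrqqrqrqqrqqrqrqqrqrqqrqqrqrqqrqr

Applying the rule to each of the 13 symbols of qqrqqrqrqqrqr gives the pieces qqr qqr qr qqr qqr qr qqr qr qqr qqr qr qqr qr, which concatenate to the answer.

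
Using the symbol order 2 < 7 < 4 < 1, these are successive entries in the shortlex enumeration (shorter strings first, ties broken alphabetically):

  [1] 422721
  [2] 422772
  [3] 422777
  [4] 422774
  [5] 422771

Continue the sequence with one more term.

422742

The successor of 422771 increments the rightmost position that isn't already 1 and resets every position after it to 2.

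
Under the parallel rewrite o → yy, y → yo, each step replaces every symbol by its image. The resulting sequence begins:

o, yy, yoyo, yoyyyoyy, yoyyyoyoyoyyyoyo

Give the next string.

Replace each of the 16 characters of yoyyyoyoyoyyyoyo in place — yo yy yo yo yo yy yo yy yo yy yo yo yo yy yo yy — and concatenate.

yoyyyoyoyoyyyoyyyoyyyoyoyoyyyoyy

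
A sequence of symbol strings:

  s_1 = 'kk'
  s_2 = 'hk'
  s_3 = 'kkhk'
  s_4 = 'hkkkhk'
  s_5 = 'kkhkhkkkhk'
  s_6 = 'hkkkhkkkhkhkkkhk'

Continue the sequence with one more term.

Each term (from the third on) is the two preceding terms concatenated in order: term 3 = kk·hk = kkhk.
So term 7 is kkhkhkkkhk·hkkkhkkkhkhkkkhk.

kkhkhkkkhkhkkkhkkkhkhkkkhk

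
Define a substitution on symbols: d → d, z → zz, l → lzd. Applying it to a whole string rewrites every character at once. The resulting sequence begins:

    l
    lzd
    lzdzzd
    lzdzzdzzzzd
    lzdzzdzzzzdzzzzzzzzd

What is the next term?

Applying the rule to each of the 20 symbols of lzdzzdzzzzdzzzzzzzzd gives the pieces lzd zz d zz zz d zz zz zz zz d zz zz zz zz zz zz zz zz d, which concatenate to the answer.

lzdzzdzzzzdzzzzzzzzdzzzzzzzzzzzzzzzzd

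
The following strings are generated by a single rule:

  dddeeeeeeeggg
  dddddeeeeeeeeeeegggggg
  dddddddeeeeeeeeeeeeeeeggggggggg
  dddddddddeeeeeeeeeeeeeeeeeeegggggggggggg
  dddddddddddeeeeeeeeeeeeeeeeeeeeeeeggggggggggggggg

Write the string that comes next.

The n-th term is 2n+1 d's then 4n+3 e's then 3n g's (n = 1, 2, …).
At n = 6 the blocks have lengths 13, 27, 18.

dddddddddddddeeeeeeeeeeeeeeeeeeeeeeeeeeegggggggggggggggggg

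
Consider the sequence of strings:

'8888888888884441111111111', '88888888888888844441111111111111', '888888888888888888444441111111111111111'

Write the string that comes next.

8888888888888888888884444441111111111111111111

Term n consists of 3n+3 8's, followed by n 4's, followed by 3n+1 1's, where the shown terms are n = 3, 4, 5.
For the next term, n = 6, so the run lengths are 21, 6, 19.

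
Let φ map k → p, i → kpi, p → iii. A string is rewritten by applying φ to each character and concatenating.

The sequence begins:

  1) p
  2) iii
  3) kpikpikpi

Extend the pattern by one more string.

Rewriting each symbol of kpikpikpi: k→p, p→iii, i→kpi, k→p, p→iii, i→kpi, k→p, p→iii, i→kpi, which concatenates to p iii kpi p iii kpi p iii kpi.

piiikpipiiikpipiiikpi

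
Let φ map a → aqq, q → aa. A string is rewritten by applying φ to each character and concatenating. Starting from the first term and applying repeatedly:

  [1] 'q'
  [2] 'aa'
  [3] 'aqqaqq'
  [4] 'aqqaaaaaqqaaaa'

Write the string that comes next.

aqqaaaaaqqaqqaqqaqqaqqaaaaaqqaqqaqqaqq

φ(aqqaaaaaqqaaaa) expands symbol-by-symbol to aqq aa aa aqq aqq aqq aqq aqq aa aa aqq aqq aqq aqq; joining the 14 pieces gives the next term.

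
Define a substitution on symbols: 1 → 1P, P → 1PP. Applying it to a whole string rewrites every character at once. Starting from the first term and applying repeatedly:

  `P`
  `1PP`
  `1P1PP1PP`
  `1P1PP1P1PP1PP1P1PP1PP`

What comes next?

1P1PP1P1PP1PP1P1PP1P1PP1PP1P1PP1PP1P1PP1P1PP1PP1P1PP1PP

Replace each of the 21 characters of 1P1PP1P1PP1PP1P1PP1PP in place — 1P 1PP 1P 1PP 1PP 1P 1PP 1P 1PP 1PP 1P 1PP 1PP 1P 1PP 1P 1PP 1PP 1P 1PP 1PP — and concatenate.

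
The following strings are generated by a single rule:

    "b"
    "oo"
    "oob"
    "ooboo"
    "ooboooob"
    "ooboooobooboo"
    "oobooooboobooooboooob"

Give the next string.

Each term (from the third on) is the previous term followed by the one before it: term 3 = oo·b = oob.
Continuing: oobooooboobooooboooob · ooboooobooboo gives term 8.

oobooooboobooooboooobooboooobooboo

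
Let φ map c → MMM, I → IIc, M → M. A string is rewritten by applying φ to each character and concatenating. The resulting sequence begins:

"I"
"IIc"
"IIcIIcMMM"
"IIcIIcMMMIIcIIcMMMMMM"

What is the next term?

Rewriting the 21 symbols of IIcIIcMMMIIcIIcMMMMMM one by one yields IIc IIc MMM IIc IIc MMM M M M IIc IIc MMM IIc IIc MMM M M M M M M; concatenated:

IIcIIcMMMIIcIIcMMMMMMIIcIIcMMMIIcIIcMMMMMMMMM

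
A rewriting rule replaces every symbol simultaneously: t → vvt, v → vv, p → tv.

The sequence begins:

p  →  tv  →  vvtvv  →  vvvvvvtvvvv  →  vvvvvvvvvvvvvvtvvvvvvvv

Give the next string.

φ(vvvvvvvvvvvvvvtvvvvvvvv) expands symbol-by-symbol to vv vv vv vv vv vv vv vv vv vv vv vv vv vv vvt vv vv vv vv vv vv vv vv; joining the 23 pieces gives the next term.

vvvvvvvvvvvvvvvvvvvvvvvvvvvvvvtvvvvvvvvvvvvvvvv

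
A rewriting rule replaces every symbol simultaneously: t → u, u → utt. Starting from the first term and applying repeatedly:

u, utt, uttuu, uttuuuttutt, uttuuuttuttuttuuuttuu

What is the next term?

Replace each of the 21 characters of uttuuuttuttuttuuuttuu in place — utt u u utt utt utt u u utt u u utt u u utt utt utt u u utt utt — and concatenate.

uttuuuttuttuttuuuttuuuttuuuttuttuttuuuttutt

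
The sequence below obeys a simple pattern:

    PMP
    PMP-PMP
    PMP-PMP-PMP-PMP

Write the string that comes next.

PMP-PMP-PMP-PMP-PMP-PMP-PMP-PMP

s(k+1) = s(k)·-·s(k) — each term doubles the last with '-' between the halves.
So the next term is two copies of PMP-PMP-PMP-PMP with '-' between the halves.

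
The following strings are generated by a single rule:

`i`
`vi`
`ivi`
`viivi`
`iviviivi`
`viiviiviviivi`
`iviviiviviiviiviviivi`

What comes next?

viiviiviviiviiviviiviviiviiviviivi

This is a Fibonacci-style word recurrence s(k) = s(k−2)·s(k−1): e.g. i·vi = ivi.
Continuing: viiviiviviivi · iviviiviviiviiviviivi gives term 8.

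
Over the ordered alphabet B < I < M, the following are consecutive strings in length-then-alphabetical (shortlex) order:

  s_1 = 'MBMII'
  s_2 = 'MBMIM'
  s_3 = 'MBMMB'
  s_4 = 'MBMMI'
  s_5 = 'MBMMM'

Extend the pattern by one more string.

Treat MBMMM as a base-3 numeral over the given alphabet and add one, carrying through any trailing M's.

MIBBB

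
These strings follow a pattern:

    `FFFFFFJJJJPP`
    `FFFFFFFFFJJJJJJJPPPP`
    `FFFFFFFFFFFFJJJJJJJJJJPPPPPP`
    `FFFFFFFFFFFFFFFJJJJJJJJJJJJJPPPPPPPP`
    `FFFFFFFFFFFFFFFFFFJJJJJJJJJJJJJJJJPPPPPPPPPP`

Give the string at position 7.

FFFFFFFFFFFFFFFFFFFFFFFFJJJJJJJJJJJJJJJJJJJJJJPPPPPPPPPPPPPP

Reading off run lengths: F runs 6, 9, 12, 15, 18; J runs 4, 7, 10, 13, 16; P runs 2, 4, 6, 8, 10 — each is linear in n (n = 1, 2, …).
For term 7, n = 7, so the run lengths are 24, 22, 14.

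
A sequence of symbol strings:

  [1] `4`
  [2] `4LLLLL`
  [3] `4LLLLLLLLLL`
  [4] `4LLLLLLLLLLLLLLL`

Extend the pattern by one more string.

The strings grow by a fixed suffix LLLLL each time.
One more step from 4LLLLLLLLLLLLLLL gives the answer.

4LLLLLLLLLLLLLLLLLLLL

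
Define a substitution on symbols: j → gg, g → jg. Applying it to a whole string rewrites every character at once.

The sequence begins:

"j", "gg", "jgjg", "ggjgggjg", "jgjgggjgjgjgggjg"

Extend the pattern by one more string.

ggjgggjgjgjgggjgggjgggjgjgjgggjg

Replace each of the 16 characters of jgjgggjgjgjgggjg in place — gg jg gg jg jg jg gg jg gg jg gg jg jg jg gg jg — and concatenate.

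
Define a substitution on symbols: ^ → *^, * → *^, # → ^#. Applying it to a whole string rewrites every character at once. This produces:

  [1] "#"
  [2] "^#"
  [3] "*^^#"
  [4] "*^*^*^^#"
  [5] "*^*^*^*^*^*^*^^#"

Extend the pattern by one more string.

Rewriting the 16 symbols of *^*^*^*^*^*^*^^# one by one yields *^ *^ *^ *^ *^ *^ *^ *^ *^ *^ *^ *^ *^ *^ *^ ^#; concatenated:

*^*^*^*^*^*^*^*^*^*^*^*^*^*^*^^#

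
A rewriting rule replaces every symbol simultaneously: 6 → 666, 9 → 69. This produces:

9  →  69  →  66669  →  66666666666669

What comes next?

66666666666666666666666666666666666666669

φ(66666666666669) expands symbol-by-symbol to 666 666 666 666 666 666 666 666 666 666 666 666 666 69; joining the 14 pieces gives the next term.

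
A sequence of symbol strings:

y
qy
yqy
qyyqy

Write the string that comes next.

Each term (from the third on) is the two preceding terms concatenated in order: term 3 = y·qy = yqy.
Continuing: yqy · qyyqy gives term 5.

yqyqyyqy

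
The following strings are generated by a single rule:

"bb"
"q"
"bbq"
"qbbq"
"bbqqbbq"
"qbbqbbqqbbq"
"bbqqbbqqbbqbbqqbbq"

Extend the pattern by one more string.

qbbqbbqqbbqbbqqbbqqbbqbbqqbbq

Each term (from the third on) is the two preceding terms concatenated in order: term 3 = bb·q = bbq.
The next term joins qbbqbbqqbbq and bbqqbbqqbbqbbqqbbq.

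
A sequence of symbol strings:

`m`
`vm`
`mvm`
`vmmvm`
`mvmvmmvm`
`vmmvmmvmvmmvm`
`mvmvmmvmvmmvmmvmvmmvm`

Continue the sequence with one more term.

From term 3 onward, concatenate the second-to-last term with the last: m·vm = mvm, vm·mvm = vmmvm, …
The next term joins vmmvmmvmvmmvm and mvmvmmvmvmmvmmvmvmmvm.

vmmvmmvmvmmvmmvmvmmvmvmmvmmvmvmmvm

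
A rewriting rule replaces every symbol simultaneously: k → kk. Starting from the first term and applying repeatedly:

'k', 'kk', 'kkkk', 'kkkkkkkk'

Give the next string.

kkkkkkkkkkkkkkkk

Expanding kkkkkkkk: k→kk, k→kk, k→kk, k→kk, k→kk, k→kk, k→kk, k→kk. Concatenated: kk kk kk kk kk kk kk kk.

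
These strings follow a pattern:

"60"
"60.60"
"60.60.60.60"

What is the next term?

60.60.60.60.60.60.60.60

Each string is two copies of the previous one joined by '.'.
One more doubling of 60.60.60.60 gives the answer.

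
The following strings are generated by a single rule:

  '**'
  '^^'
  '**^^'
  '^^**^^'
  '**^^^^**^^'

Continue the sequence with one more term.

^^**^^**^^^^**^^

This is a Fibonacci-style word recurrence s(k) = s(k−2)·s(k−1): e.g. **·^^ = **^^.
So term 6 is ^^**^^·**^^^^**^^.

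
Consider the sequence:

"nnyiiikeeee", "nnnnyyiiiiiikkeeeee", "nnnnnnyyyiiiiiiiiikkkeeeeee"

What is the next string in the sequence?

The n-th term is 2n n's then n y's then 3n i's then n k's then n+3 e's (n = 1, 2, …).
Setting n = 4 gives 8, 4, 12, 4, 7 characters in each block.

nnnnnnnnyyyyiiiiiiiiiiiikkkkeeeeeee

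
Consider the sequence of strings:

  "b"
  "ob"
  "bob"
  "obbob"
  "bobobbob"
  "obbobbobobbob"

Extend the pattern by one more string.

bobobbobobbobbobobbob

This is a Fibonacci-style word recurrence s(k) = s(k−2)·s(k−1): e.g. b·ob = bob.
The next term joins bobobbob and obbobbobobbob.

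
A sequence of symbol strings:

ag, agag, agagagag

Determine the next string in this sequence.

Each string is two copies of the previous one concatenated.
Doubling agagagag:

agagagagagagagag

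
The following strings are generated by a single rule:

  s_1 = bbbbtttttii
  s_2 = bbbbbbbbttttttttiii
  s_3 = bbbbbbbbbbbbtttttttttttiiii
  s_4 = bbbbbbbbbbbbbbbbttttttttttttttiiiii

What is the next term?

Reading off run lengths: b runs 4, 8, 12, 16; t runs 5, 8, 11, 14; i runs 2, 3, 4, 5 — each is linear in n (n = 1, 2, …).
For the next term, n = 5, so the run lengths are 20, 17, 6.

bbbbbbbbbbbbbbbbbbbbtttttttttttttttttiiiiii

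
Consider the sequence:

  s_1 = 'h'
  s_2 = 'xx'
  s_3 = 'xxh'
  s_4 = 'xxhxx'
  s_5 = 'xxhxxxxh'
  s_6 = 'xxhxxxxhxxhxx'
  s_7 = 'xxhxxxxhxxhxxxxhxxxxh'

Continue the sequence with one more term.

xxhxxxxhxxhxxxxhxxxxhxxhxxxxhxxhxx

Each term (from the third on) is the previous term followed by the one before it: term 3 = xx·h = xxh.
The next term joins xxhxxxxhxxhxxxxhxxxxh and xxhxxxxhxxhxx.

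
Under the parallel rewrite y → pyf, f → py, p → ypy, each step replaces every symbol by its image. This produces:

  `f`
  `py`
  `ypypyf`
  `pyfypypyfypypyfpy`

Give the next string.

ypypyfpypyfypypyfypypyfpypyfypypyfypypyfpyypypyf

φ(pyfypypyfypypyfpy) expands symbol-by-symbol to ypy pyf py pyf ypy pyf ypy pyf py pyf ypy pyf ypy pyf py ypy pyf; joining the 17 pieces gives the next term.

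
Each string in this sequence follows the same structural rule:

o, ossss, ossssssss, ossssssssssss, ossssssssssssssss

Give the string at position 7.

ossssssssssssssssssssssss

Each term is the previous one with ssss appended.
From ossssssssssssssss, 2 further steps: ossssssssssssssss → ossssssssssssssssssss → (answer).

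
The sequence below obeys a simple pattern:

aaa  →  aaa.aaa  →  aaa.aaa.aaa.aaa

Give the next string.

aaa.aaa.aaa.aaa.aaa.aaa.aaa.aaa

s(k+1) = s(k)·.·s(k) — each term doubles the last with '.' between the halves.
So the next term is two copies of aaa.aaa.aaa.aaa with '.' between the halves.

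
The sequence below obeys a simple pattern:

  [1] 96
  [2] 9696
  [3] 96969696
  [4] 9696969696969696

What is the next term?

Each string is two copies of the previous one concatenated.
Doubling 9696969696969696:

96969696969696969696969696969696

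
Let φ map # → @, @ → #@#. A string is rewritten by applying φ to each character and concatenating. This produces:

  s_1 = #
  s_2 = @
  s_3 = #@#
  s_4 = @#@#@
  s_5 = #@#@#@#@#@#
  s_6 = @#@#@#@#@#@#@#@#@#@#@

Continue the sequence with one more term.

Applying the rule to each of the 21 symbols of @#@#@#@#@#@#@#@#@#@#@ gives the pieces #@# @ #@# @ #@# @ #@# @ #@# @ #@# @ #@# @ #@# @ #@# @ #@# @ #@#, which concatenate to the answer.

#@#@#@#@#@#@#@#@#@#@#@#@#@#@#@#@#@#@#@#@#@#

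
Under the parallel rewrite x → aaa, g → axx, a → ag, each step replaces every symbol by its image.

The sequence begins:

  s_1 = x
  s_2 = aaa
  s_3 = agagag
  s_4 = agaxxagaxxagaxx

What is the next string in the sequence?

agaxxagaaaaaaagaxxagaaaaaaagaxxagaaaaaa

φ(agaxxagaxxagaxx) expands symbol-by-symbol to ag axx ag aaa aaa ag axx ag aaa aaa ag axx ag aaa aaa; joining the 15 pieces gives the next term.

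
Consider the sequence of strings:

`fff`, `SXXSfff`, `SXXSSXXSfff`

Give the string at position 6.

SXXSSXXSSXXSSXXSSXXSfff

Every step adds SXXS at the front: s(k+1) = SXXS·s(k).
From SXXSSXXSfff, 3 further steps: SXXSSXXSfff → SXXSSXXSSXXSfff → SXXSSXXSSXXSSXXSfff → (answer).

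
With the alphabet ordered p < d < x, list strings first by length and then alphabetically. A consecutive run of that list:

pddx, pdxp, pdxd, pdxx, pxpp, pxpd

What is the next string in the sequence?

pxpx

Find the rightmost character of pxpd below x, bump it to the next letter, and reset everything to its right to p.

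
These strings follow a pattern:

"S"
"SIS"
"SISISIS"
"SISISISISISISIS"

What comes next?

SISISISISISISISISISISISISISISIS

s(k+1) = s(k)·I·s(k) — each term doubles the last with 'I' between the halves.
So the next term is two copies of SISISISISISISIS with 'I' between the halves.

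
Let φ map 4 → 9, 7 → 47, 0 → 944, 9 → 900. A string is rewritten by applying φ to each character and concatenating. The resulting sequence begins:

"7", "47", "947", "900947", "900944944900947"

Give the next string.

Applying the rule to each of the 15 symbols of 900944944900947 gives the pieces 900 944 944 900 9 9 900 9 9 900 944 944 900 9 47, which concatenate to the answer.

9009449449009990099900944944900947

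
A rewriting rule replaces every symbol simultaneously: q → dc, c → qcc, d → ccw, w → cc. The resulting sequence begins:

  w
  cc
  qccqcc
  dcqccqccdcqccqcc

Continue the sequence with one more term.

ccwqccdcqccqccdcqccqccccwqccdcqccqccdcqccqcc

Applying the rule to each of the 16 symbols of dcqccqccdcqccqcc gives the pieces ccw qcc dc qcc qcc dc qcc qcc ccw qcc dc qcc qcc dc qcc qcc, which concatenate to the answer.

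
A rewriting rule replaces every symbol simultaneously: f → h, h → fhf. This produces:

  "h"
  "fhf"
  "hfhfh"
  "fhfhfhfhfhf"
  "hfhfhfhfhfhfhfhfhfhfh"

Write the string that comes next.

fhfhfhfhfhfhfhfhfhfhfhfhfhfhfhfhfhfhfhfhfhf

Applying the rule to each of the 21 symbols of hfhfhfhfhfhfhfhfhfhfh gives the pieces fhf h fhf h fhf h fhf h fhf h fhf h fhf h fhf h fhf h fhf h fhf, which concatenate to the answer.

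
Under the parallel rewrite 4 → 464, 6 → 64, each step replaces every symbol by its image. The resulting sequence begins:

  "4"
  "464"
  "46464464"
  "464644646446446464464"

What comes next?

4646446464464464644646446446464464464644646446446464464

Applying the rule to each of the 21 symbols of 464644646446446464464 gives the pieces 464 64 464 64 464 464 64 464 64 464 464 64 464 464 64 464 64 464 464 64 464, which concatenate to the answer.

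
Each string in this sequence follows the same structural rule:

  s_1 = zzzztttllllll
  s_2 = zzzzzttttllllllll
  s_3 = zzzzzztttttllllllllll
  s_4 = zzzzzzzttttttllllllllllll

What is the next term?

zzzzzzzztttttttllllllllllllll

The n-th term is n+1 z's then n t's then 2n l's, where the shown terms are n = 3, 4, 5, 6.
Setting n = 7 gives 8, 7, 14 characters in each block.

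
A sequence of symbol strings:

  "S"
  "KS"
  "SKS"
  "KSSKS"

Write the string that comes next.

SKSKSSKS

Each term (from the third on) is the two preceding terms concatenated in order: term 3 = S·KS = SKS.
Continuing: SKS · KSSKS gives term 5.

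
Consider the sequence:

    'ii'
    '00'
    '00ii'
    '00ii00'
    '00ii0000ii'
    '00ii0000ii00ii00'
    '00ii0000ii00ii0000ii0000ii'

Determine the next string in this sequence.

This is a Fibonacci-style word recurrence s(k) = s(k−1)·s(k−2): e.g. 00·ii = 00ii.
The next term joins 00ii0000ii00ii0000ii0000ii and 00ii0000ii00ii00.

00ii0000ii00ii0000ii0000ii00ii0000ii00ii00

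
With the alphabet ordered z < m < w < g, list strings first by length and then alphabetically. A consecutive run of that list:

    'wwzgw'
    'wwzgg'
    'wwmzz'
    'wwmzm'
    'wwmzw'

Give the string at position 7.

Advancing 2 positions from wwmzw through wwmzw → wwmzg reaches term 7.

wwmmz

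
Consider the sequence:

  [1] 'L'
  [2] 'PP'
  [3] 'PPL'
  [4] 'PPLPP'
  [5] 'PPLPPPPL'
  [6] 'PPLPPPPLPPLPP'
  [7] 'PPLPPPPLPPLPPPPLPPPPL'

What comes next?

From term 3 onward, concatenate the last term with the second-to-last: PP·L = PPL, PPL·PP = PPLPP, …
Continuing: PPLPPPPLPPLPPPPLPPPPL · PPLPPPPLPPLPP gives term 8.

PPLPPPPLPPLPPPPLPPPPLPPLPPPPLPPLPP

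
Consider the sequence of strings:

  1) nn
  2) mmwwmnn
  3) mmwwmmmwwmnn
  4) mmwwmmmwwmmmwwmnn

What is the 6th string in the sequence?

mmwwmmmwwmmmwwmmmwwmmmwwmnn

Every step adds mmwwm at the front: s(k+1) = mmwwm·s(k).
From mmwwmmmwwmmmwwmnn, 2 further steps: mmwwmmmwwmmmwwmnn → mmwwmmmwwmmmwwmmmwwmnn → (answer).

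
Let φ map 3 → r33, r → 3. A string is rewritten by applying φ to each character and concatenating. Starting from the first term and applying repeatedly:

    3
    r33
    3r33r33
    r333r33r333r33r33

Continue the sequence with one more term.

Rewriting the 17 symbols of r333r33r333r33r33 one by one yields 3 r33 r33 r33 3 r33 r33 3 r33 r33 r33 3 r33 r33 3 r33 r33; concatenated:

3r33r33r333r33r333r33r33r333r33r333r33r33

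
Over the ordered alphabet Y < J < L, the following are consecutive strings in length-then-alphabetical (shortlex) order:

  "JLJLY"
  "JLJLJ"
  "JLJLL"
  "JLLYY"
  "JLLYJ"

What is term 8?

Continuing the enumeration 3 steps past JLLYJ: JLLYJ → JLLYL → JLLJY → (answer).

JLLJJ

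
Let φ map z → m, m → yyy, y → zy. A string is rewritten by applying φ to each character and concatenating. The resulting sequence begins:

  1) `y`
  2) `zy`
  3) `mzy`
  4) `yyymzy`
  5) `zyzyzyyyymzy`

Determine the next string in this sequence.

mzymzymzyzyzyzyyyymzy

Rewriting each symbol of zyzyzyyyymzy: z→m, y→zy, z→m, y→zy, z→m, y→zy, y→zy, y→zy, y→zy, m→yyy, z→m, y→zy, which concatenates to m zy m zy m zy zy zy zy yyy m zy.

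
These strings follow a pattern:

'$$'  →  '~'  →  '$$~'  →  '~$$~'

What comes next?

Each term (from the third on) is the two preceding terms concatenated in order: term 3 = $$·~ = $$~.
So term 5 is $$~·~$$~.

$$~~$$~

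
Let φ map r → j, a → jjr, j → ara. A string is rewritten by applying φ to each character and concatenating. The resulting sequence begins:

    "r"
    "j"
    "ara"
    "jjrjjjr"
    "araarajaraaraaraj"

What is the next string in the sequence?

Rewriting the 17 symbols of araarajaraaraaraj one by one yields jjr j jjr jjr j jjr ara jjr j jjr jjr j jjr jjr j jjr ara; concatenated:

jjrjjjrjjrjjjrarajjrjjjrjjrjjjrjjrjjjrara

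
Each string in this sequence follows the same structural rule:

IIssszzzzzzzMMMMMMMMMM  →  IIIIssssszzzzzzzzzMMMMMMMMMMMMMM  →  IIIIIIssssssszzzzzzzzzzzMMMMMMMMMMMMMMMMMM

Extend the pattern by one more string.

IIIIIIIIssssssssszzzzzzzzzzzzzMMMMMMMMMMMMMMMMMMMMMM

Each string has the form I^{2n-2} s^{2n-1} z^{2n+3} M^{4n+2}, where the shown terms are n = 2, 3, 4.
For the next term, n = 5, so the run lengths are 8, 9, 13, 22.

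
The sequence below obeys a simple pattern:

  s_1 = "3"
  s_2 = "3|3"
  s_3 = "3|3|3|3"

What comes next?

3|3|3|3|3|3|3|3

Every step duplicates the string with '|' between the halves.
One more doubling of 3|3|3|3 gives the answer.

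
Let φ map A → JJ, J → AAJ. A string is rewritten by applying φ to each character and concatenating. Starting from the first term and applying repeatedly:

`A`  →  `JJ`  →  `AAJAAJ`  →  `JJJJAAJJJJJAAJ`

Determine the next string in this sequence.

AAJAAJAAJAAJJJJJAAJAAJAAJAAJAAJJJJJAAJ

Replace each of the 14 characters of JJJJAAJJJJJAAJ in place — AAJ AAJ AAJ AAJ JJ JJ AAJ AAJ AAJ AAJ AAJ JJ JJ AAJ — and concatenate.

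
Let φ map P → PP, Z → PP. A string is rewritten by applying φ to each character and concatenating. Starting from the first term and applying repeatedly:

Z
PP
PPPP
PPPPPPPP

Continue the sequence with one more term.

PPPPPPPPPPPPPPPP

Apply φ to PPPPPPPP symbol by symbol: P→PP, P→PP, P→PP, P→PP, P→PP, P→PP, P→PP, P→PP; joined: PP PP PP PP PP PP PP PP.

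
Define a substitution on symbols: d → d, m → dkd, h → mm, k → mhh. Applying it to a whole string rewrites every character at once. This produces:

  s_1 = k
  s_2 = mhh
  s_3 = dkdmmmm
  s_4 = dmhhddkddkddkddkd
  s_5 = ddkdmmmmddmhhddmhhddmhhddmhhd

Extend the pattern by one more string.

Applying the rule to each of the 29 symbols of ddkdmmmmddmhhddmhhddmhhddmhhd gives the pieces d d mhh d dkd dkd dkd dkd d d dkd mm mm d d dkd mm mm d d dkd mm mm d d dkd mm mm d, which concatenate to the answer.

ddmhhddkddkddkddkddddkdmmmmdddkdmmmmdddkdmmmmdddkdmmmmd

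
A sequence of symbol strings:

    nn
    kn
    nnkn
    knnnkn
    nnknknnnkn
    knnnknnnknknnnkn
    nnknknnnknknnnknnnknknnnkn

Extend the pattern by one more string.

This is a Fibonacci-style word recurrence s(k) = s(k−2)·s(k−1): e.g. nn·kn = nnkn.
So term 8 is knnnknnnknknnnkn·nnknknnnknknnnknnnknknnnkn.

knnnknnnknknnnknnnknknnnknknnnknnnknknnnkn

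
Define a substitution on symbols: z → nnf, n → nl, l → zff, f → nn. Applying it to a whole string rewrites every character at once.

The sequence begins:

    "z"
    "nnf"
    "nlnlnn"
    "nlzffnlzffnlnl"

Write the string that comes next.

Replace each of the 14 characters of nlzffnlzffnlnl in place — nl zff nnf nn nn nl zff nnf nn nn nl zff nl zff — and concatenate.

nlzffnnfnnnnnlzffnnfnnnnnlzffnlzff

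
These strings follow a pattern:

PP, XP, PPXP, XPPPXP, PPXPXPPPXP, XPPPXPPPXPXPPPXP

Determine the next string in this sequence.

PPXPXPPPXPXPPPXPPPXPXPPPXP

Each term (from the third on) is the two preceding terms concatenated in order: term 3 = PP·XP = PPXP.
So term 7 is PPXPXPPPXP·XPPPXPPPXPXPPPXP.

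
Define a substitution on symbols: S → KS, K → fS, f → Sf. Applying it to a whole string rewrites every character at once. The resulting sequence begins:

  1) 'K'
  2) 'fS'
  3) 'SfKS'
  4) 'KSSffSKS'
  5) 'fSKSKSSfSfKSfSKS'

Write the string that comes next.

Rewriting the 16 symbols of fSKSKSSfSfKSfSKS one by one yields Sf KS fS KS fS KS KS Sf KS Sf fS KS Sf KS fS KS; concatenated:

SfKSfSKSfSKSKSSfKSSffSKSSfKSfSKS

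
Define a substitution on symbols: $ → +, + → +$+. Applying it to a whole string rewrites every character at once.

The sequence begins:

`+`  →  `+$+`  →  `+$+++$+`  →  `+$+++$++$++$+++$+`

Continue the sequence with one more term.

+$+++$++$++$+++$++$+++$++$+++$++$++$+++$+

φ(+$+++$++$++$+++$+) expands symbol-by-symbol to +$+ + +$+ +$+ +$+ + +$+ +$+ + +$+ +$+ + +$+ +$+ +$+ + +$+; joining the 17 pieces gives the next term.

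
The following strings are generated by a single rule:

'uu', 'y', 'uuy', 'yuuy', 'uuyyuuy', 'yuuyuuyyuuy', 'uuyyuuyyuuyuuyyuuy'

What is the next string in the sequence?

This is a Fibonacci-style word recurrence s(k) = s(k−2)·s(k−1): e.g. uu·y = uuy.
So term 8 is yuuyuuyyuuy·uuyyuuyyuuyuuyyuuy.

yuuyuuyyuuyuuyyuuyyuuyuuyyuuy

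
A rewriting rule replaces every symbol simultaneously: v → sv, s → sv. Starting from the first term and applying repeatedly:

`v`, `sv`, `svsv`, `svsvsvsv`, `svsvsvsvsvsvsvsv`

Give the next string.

Applying the rule to each of the 16 symbols of svsvsvsvsvsvsvsv gives the pieces sv sv sv sv sv sv sv sv sv sv sv sv sv sv sv sv, which concatenate to the answer.

svsvsvsvsvsvsvsvsvsvsvsvsvsvsvsv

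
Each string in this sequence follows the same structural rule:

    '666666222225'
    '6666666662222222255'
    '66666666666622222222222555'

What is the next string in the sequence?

666666666666666222222222222225555

Reading off run lengths: 6 runs 6, 9, 12; 2 runs 5, 8, 11; 5 runs 1, 2, 3 — each is linear in n, where the shown terms are n = 2, 3, 4.
Setting n = 5 gives 15, 14, 4 characters in each block.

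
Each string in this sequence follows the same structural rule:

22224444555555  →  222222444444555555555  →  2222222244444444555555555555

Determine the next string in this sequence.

22222222224444444444555555555555555

Term n consists of 2n 2's, followed by 2n 4's, followed by 3n 5's, where the shown terms are n = 2, 3, 4.
At n = 5 the blocks have lengths 10, 10, 15.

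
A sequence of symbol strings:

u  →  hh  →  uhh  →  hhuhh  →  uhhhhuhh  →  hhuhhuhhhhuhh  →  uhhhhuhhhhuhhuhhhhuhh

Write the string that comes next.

hhuhhuhhhhuhhuhhhhuhhhhuhhuhhhhuhh

Each term (from the third on) is the two preceding terms concatenated in order: term 3 = u·hh = uhh.
The next term joins hhuhhuhhhhuhh and uhhhhuhhhhuhhuhhhhuhh.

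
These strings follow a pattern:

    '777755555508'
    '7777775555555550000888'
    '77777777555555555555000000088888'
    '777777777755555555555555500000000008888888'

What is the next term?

7777777777775555555555555555550000000000000888888888

The n-th term is 2n+2 7's then 3n+3 5's then 3n-2 0's then 2n-1 8's (n = 1, 2, …).
At n = 5 the blocks have lengths 12, 18, 13, 9.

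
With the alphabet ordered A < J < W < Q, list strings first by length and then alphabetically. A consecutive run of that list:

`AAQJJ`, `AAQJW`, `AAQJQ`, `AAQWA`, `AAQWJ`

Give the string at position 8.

AAQQA

Advancing 3 positions from AAQWJ through AAQWJ → AAQWW → AAQWQ reaches term 8.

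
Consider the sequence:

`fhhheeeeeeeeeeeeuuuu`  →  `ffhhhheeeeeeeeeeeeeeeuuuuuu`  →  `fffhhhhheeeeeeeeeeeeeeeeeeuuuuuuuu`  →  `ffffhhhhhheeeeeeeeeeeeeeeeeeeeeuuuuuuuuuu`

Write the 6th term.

ffffffhhhhhhhheeeeeeeeeeeeeeeeeeeeeeeeeeeuuuuuuuuuuuuuu

Reading off run lengths: f runs 1, 2, 3, 4; h runs 3, 4, 5, 6; e runs 12, 15, 18, 21; u runs 4, 6, 8, 10 — each is linear in n, where the shown terms are n = 3, 4, 5, 6.
Setting n = 8 gives 6, 8, 27, 14 characters in each block.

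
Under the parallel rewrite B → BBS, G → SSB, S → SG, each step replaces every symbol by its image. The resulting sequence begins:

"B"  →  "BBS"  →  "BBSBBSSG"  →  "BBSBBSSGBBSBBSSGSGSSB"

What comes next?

BBSBBSSGBBSBBSSGSGSSBBBSBBSSGBBSBBSSGSGSSBSGSSBSGSGBBS

Applying the rule to each of the 21 symbols of BBSBBSSGBBSBBSSGSGSSB gives the pieces BBS BBS SG BBS BBS SG SG SSB BBS BBS SG BBS BBS SG SG SSB SG SSB SG SG BBS, which concatenate to the answer.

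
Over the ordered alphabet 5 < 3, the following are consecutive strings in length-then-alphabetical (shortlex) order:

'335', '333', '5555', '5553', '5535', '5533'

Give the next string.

Find the rightmost character of 5533 below 3, bump it to the next letter, and reset everything to its right to 5.

5355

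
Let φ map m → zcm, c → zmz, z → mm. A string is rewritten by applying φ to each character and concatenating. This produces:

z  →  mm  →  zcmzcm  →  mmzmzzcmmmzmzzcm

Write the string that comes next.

φ(mmzmzzcmmmzmzzcm) expands symbol-by-symbol to zcm zcm mm zcm mm mm zmz zcm zcm zcm mm zcm mm mm zmz zcm; joining the 16 pieces gives the next term.

zcmzcmmmzcmmmmmzmzzcmzcmzcmmmzcmmmmmzmzzcm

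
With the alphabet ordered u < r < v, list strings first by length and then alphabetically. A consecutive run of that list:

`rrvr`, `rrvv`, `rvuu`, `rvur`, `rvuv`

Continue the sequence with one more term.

rvru

Find the rightmost character of rvuv below v, bump it to the next letter, and reset everything to its right to u.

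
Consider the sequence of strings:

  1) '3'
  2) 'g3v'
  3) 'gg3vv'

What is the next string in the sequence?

Each term wraps the previous one in g on the left and v on the right.
One more step from gg3vv gives the answer.

ggg3vvv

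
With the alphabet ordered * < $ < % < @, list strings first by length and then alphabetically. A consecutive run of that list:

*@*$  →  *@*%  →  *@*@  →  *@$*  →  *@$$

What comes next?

*@$%

Find the rightmost character of *@$$ below @, bump it to the next letter, and reset everything to its right to *.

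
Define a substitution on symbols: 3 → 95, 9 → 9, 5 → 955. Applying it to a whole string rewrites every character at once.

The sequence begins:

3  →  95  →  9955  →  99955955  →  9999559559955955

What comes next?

99999559559955955999559559955955

φ(9999559559955955) expands symbol-by-symbol to 9 9 9 9 955 955 9 955 955 9 9 955 955 9 955 955; joining the 16 pieces gives the next term.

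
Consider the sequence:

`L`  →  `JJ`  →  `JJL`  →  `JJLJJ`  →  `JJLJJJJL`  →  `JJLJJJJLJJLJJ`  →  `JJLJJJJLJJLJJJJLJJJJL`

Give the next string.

JJLJJJJLJJLJJJJLJJJJLJJLJJJJLJJLJJ

This is a Fibonacci-style word recurrence s(k) = s(k−1)·s(k−2): e.g. JJ·L = JJL.
So term 8 is JJLJJJJLJJLJJJJLJJJJL·JJLJJJJLJJLJJ.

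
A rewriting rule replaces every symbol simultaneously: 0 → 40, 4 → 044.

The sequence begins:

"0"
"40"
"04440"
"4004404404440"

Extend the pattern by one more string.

0444040044044400440444004404404440

φ(4004404404440) expands symbol-by-symbol to 044 40 40 044 044 40 044 044 40 044 044 044 40; joining the 13 pieces gives the next term.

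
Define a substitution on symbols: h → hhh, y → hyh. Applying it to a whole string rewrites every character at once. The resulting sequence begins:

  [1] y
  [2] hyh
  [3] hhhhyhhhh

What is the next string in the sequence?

Expanding hhhhyhhhh: h→hhh, h→hhh, h→hhh, h→hhh, y→hyh, h→hhh, h→hhh, h→hhh, h→hhh. Concatenated: hhh hhh hhh hhh hyh hhh hhh hhh hhh.

hhhhhhhhhhhhhyhhhhhhhhhhhhh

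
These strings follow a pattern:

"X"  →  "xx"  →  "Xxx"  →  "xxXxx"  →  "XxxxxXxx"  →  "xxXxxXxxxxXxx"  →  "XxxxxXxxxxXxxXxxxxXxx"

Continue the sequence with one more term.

From term 3 onward, concatenate the second-to-last term with the last: X·xx = Xxx, xx·Xxx = xxXxx, …
Continuing: xxXxxXxxxxXxx · XxxxxXxxxxXxxXxxxxXxx gives term 8.

xxXxxXxxxxXxxXxxxxXxxxxXxxXxxxxXxx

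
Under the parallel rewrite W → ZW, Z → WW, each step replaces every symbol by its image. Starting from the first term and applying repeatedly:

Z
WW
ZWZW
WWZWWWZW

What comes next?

Rewriting each symbol of WWZWWWZW: W→ZW, W→ZW, Z→WW, W→ZW, W→ZW, W→ZW, Z→WW, W→ZW, which concatenates to ZW ZW WW ZW ZW ZW WW ZW.

ZWZWWWZWZWZWWWZW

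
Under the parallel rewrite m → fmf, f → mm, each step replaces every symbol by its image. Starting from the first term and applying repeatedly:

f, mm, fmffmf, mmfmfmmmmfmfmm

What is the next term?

Rewriting the 14 symbols of mmfmfmmmmfmfmm one by one yields fmf fmf mm fmf mm fmf fmf fmf fmf mm fmf mm fmf fmf; concatenated:

fmffmfmmfmfmmfmffmffmffmfmmfmfmmfmffmf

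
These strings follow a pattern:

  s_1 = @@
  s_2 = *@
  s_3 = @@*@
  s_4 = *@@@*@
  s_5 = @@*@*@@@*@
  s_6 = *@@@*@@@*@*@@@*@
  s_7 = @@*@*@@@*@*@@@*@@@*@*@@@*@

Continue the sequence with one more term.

*@@@*@@@*@*@@@*@@@*@*@@@*@*@@@*@@@*@*@@@*@

This is a Fibonacci-style word recurrence s(k) = s(k−2)·s(k−1): e.g. @@·*@ = @@*@.
Continuing: *@@@*@@@*@*@@@*@ · @@*@*@@@*@*@@@*@@@*@*@@@*@ gives term 8.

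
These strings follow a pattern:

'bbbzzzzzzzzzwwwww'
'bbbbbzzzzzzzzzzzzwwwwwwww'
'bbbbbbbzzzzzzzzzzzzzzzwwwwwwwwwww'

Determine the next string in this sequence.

The n-th term is 2n-1 b's then 3n+3 z's then 3n-1 w's, where the shown terms are n = 2, 3, 4.
For the next term, n = 5, so the run lengths are 9, 18, 14.

bbbbbbbbbzzzzzzzzzzzzzzzzzzwwwwwwwwwwwwww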